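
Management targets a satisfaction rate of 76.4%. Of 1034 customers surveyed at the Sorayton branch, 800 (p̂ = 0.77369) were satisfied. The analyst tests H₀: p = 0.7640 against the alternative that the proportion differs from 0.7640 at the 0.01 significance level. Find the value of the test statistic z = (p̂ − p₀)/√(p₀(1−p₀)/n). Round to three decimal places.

p̂ = 800/1034 ≈ 0.77369.
Under H₀, SE = √(0.764·0.236/1034) = √(0.000174375) = 0.01321.
z = (0.77369 − 0.764)/0.01321 = 0.00969/0.01321 = 0.734.
p-value = 2·P(Z > 0.734) ≈ 0.4629, so at α = 0.01 we fail to reject H₀.

z = 0.734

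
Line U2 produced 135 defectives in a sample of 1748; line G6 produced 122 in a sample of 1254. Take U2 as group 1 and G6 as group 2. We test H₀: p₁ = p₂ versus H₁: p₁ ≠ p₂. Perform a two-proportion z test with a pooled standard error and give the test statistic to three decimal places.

z = -1.937

p̂₁ = 135/1748 ≈ 0.077231, p̂₂ = 122/1254 ≈ 0.097289.
Pooled p̂ = (135+122)/(1748+1254) = 257/3002 = 0.085610.
SE = √(p̂(1−p̂)(1/n₁+1/n₂)) = √(0.085610·0.914390·0.00136953) = √(0.000107208) = 0.010354.
z = (0.077231 − 0.097289)/0.010354 = -0.020058/0.010354 = -1.937.
Two-sided p-value ≈ 2·Φ(−1.937) = 0.0527.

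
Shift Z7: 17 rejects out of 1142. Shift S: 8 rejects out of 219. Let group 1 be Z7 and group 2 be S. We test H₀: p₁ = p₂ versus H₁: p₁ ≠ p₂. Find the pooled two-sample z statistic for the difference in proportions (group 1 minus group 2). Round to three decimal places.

p̂₁ = 17/1142 = 0.014886, p̂₂ = 8/219 = 0.036530.
Pooled p̂ = (17+8)/(1142+219) = 25/1361 = 0.018369.
SE = √(0.0180314 × 0.00544187) = 0.009906.
z = (0.014886 − 0.036530)/0.009906 = -0.021644/0.009906 = -2.185.
Two-sided p-value ≈ 2·Φ(−2.185) = 0.0289.

z = -2.185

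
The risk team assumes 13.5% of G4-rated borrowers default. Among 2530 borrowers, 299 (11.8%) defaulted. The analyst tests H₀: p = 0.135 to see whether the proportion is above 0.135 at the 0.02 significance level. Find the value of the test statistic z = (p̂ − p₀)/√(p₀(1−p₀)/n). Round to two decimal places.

z = -2.48

p̂ = 299/2530 ≈ 0.11818.
Under H₀, SE = √(0.135·0.865/2530) = √(4.61561e-05) = 0.00679.
z = (0.11818 − 0.135)/0.00679 = -0.01682/0.00679 = -2.48.
p-value = P(Z > -2.476) ≈ 0.9933. With α = 0.02, fail to reject H₀.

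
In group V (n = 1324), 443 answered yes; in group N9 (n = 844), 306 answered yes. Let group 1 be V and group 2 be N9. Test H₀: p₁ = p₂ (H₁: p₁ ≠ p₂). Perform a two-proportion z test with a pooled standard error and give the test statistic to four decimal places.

p̂₁ = 443/1324 ≈ 0.3345921, p̂₂ = 306/844 ≈ 0.3625592.
Pooled p̂ = (443+306)/(1324+844) = 749/2168 = 0.3454797.
SE = √(p̂(1−p̂)(1/n₁+1/n₂)) = √(0.3454797·0.6545203·0.00194012) = √(0.000438707) = 0.0209453.
z = (0.3345921 − 0.3625592)/0.0209453 = -0.0279671/0.0209453 = -1.3352.

z = -1.3352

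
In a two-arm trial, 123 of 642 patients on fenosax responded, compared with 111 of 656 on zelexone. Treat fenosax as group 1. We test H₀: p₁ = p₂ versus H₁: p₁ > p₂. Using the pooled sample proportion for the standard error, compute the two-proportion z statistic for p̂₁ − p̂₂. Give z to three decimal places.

p̂₁ = 123/642 = 0.19159, p̂₂ = 111/656 = 0.16921.
Pooled p̂ = (123+111)/(642+656) = 234/1298 = 0.18028.
SE = √(p̂(1−p̂)(1/n₁+1/n₂)) = √(0.18028·0.81972·0.00308202) = √(0.000455453) = 0.02134.
z = (0.19159 − 0.16921)/0.02134 = 0.02238/0.02134 = 1.049.
p-value = P(Z > 1.049) ≈ 0.1471.

z = 1.049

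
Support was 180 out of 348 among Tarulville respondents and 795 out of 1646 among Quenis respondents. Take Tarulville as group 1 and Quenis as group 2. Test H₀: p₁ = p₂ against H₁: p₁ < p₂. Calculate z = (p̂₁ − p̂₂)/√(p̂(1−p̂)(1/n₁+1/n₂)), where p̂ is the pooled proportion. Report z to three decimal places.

p̂₁ = 180/348 ≈ 0.51724, p̂₂ = 795/1646 ≈ 0.48299.
Pooled p̂ = (180+795)/(348+1646) = 975/1994 = 0.48897.
SE = √(0.249878 × 0.0034811) = 0.02949.
z = (0.51724 − 0.48299)/0.02949 = 0.03425/0.02949 = 1.161.
p-value = P(Z < 1.161) ≈ 0.8773.

z = 1.161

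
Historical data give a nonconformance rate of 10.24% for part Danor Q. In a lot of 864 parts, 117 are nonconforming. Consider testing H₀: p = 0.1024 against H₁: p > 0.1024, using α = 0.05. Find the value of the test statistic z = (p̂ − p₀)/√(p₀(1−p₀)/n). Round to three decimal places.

z = 3.201

p̂ = 117/864 ≈ 0.135417.
Standard error under H₀: √(0.1024×0.8976/864) = 0.010314.
z = (0.135417 − 0.1024)/0.010314 = 0.033017/0.010314 = 3.201.
p-value = P(Z > 3.201) ≈ 0.0007. With α = 0.05, reject H₀.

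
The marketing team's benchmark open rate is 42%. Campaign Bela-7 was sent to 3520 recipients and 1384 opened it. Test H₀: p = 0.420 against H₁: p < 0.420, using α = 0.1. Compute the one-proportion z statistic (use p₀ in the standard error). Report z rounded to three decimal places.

z = -3.224

p̂ = 1384/3520 = 0.39318.
Under H₀, SE = √(0.42·0.58/3520) = √(6.92045e-05) = 0.00832.
z = (0.39318 − 0.42)/0.00832 = -0.02682/0.00832 = -3.224.
p-value = P(Z < -3.224) ≈ 0.0006. With α = 0.1, reject H₀.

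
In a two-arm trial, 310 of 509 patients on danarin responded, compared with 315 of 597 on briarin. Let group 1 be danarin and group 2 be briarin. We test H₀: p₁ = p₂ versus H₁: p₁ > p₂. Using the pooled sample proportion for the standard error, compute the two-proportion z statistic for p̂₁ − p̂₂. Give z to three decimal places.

z = 2.722

p̂₁ = 310/509 = 0.609037, p̂₂ = 315/597 = 0.527638.
Pooled p̂ = (310+315)/(509+597) = 625/1106 = 0.565099.
SE = √(0.245762 × 0.00363968) = 0.029908.
z = (0.609037 − 0.527638)/0.029908 = 0.081399/0.029908 = 2.722.
p-value = P(Z > 2.722) ≈ 0.0032.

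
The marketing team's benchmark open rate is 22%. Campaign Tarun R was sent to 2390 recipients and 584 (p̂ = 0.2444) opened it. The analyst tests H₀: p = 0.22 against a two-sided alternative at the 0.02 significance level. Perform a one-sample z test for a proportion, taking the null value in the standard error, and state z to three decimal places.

z = 2.874

p̂ = 584/2390 ≈ 0.244351.
SE = √(p₀(1−p₀)/n) = √(0.1716/2390) = 0.008473.
z = (0.244351 − 0.22)/0.008473 = 0.024351/0.008473 = 2.874.
Two-sided p-value ≈ 2·Φ(−2.874) = 0.0041, so at α = 0.02 we reject H₀.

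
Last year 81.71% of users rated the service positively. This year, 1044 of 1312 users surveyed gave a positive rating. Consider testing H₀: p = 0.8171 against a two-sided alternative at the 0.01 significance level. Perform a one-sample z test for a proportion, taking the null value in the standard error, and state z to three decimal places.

p̂ = 1044/1312 = 0.795732.
SE = √(p₀(1−p₀)/n) = √(0.14945/1312) = 0.010673.
z = (0.795732 − 0.8171)/0.010673 = -0.021368/0.010673 = -2.002.
p-value = 2·P(Z > 2.002) ≈ 0.0453. With α = 0.01, fail to reject H₀.

z = -2.002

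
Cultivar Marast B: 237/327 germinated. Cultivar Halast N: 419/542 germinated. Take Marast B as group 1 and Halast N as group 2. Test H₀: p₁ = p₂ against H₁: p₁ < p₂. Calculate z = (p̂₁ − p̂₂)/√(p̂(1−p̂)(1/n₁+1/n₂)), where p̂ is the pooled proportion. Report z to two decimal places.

p̂₁ = 237/327 = 0.7248, p̂₂ = 419/542 = 0.7731.
Pooled p̂ = (237+419)/(327+542) = 656/869 = 0.7549.
SE = √(0.185031 × 0.00490312) = 0.0301.
z = (0.7248 − 0.7731)/0.0301 = -0.0483/0.0301 = -1.60.
p-value = P(Z < -1.603) ≈ 0.0544.

z = -1.60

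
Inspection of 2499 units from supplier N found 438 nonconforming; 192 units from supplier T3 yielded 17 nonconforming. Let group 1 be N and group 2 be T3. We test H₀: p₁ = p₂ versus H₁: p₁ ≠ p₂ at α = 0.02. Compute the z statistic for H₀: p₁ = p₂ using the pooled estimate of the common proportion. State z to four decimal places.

p̂₁ = 438/2499 = 0.1752701, p̂₂ = 17/192 = 0.0885417.
Pooled p̂ = (438+17)/(2499+192) = 455/2691 = 0.1690821.
SE = √(p̂(1−p̂)(1/n₁+1/n₂)) = √(0.1690821·0.8309179·0.00560849) = √(0.000787956) = 0.0280706.
z = (0.1752701 − 0.0885417)/0.0280706 = 0.0867284/0.0280706 = 3.0897.
Two-sided p-value ≈ 2·Φ(−3.090) = 0.0020. With α = 0.02, reject H₀.

z = 3.0897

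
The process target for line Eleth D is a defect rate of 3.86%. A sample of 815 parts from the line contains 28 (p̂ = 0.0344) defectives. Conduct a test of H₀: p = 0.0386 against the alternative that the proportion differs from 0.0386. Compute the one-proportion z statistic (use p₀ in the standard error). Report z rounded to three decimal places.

z = -0.629

p̂ = 28/815 = 0.034356.
Standard error under H₀: √(0.0386×0.9614/815) = 0.006748.
z = (0.034356 − 0.0386)/0.006748 = -0.004244/0.006748 = -0.629.
p-value = 2·P(Z > 0.629) ≈ 0.5294.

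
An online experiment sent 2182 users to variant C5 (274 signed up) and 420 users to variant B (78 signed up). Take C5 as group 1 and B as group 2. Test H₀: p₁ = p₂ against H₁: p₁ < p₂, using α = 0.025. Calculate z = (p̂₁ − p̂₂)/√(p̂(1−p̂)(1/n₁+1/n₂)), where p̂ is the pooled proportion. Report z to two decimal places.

p̂₁ = 274/2182 = 0.1256, p̂₂ = 78/420 = 0.1857.
Pooled p̂ = (274+78)/(2182+420) = 352/2602 = 0.1353.
SE = √(0.11698 × 0.00283925) = 0.0182.
z = (0.1256 − 0.1857)/0.0182 = -0.0601/0.0182 = -3.30.
p-value = P(Z < -3.300) ≈ 0.0005. With α = 0.025, reject H₀.

z = -3.30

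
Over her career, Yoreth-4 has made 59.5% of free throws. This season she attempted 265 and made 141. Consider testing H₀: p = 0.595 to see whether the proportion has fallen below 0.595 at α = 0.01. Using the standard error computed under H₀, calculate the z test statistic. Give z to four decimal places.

p̂ = 141/265 ≈ 0.532075.
Under H₀, SE = √(0.595·0.405/265) = √(0.00090934) = 0.030155.
z = (0.532075 − 0.595)/0.030155 = -0.062925/0.030155 = -2.0867.
p-value = P(Z < -2.087) ≈ 0.0185, so at α = 0.01 we fail to reject H₀.

z = -2.0867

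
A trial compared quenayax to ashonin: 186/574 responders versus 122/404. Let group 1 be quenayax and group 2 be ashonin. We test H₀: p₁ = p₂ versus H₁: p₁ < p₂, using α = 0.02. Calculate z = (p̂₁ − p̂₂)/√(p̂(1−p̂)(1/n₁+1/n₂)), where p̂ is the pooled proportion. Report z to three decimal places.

p̂₁ = 186/574 ≈ 0.32404, p̂₂ = 122/404 ≈ 0.30198.
Pooled p̂ = (186+122)/(574+404) = 308/978 = 0.31493.
SE = √(p̂(1−p̂)(1/n₁+1/n₂)) = √(0.31493·0.68507·0.00421741) = √(0.000909899) = 0.03016.
z = (0.32404 − 0.30198)/0.03016 = 0.02206/0.03016 = 0.731.
p-value = P(Z < 0.731) ≈ 0.7677, so at α = 0.02 we fail to reject H₀.

z = 0.731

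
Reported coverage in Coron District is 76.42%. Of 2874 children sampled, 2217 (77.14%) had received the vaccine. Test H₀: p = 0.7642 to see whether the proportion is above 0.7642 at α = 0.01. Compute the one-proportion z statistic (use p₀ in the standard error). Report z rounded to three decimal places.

p̂ = 2217/2874 ≈ 0.77140.
Standard error under H₀: √(0.7642×0.2358/2874) = 0.00792.
z = (0.77140 − 0.7642)/0.00792 = 0.00720/0.00792 = 0.909.
p-value = P(Z > 0.909) ≈ 0.1816, so at α = 0.01 we fail to reject H₀.

z = 0.909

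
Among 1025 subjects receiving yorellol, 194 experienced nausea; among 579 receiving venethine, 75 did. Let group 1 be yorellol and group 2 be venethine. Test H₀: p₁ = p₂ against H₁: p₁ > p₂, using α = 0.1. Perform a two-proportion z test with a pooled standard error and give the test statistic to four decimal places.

p̂₁ = 194/1025 = 0.1892683, p̂₂ = 75/579 = 0.1295337.
Pooled p̂ = (194+75)/(1025+579) = 269/1604 = 0.1677057.
SE = √(p̂(1−p̂)(1/n₁+1/n₂)) = √(0.1677057·0.8322943·0.00270273) = √(0.000377248) = 0.0194229.
z = (0.1892683 − 0.1295337)/0.0194229 = 0.0597346/0.0194229 = 3.0755.
p-value = P(Z > 3.075) ≈ 0.0011. With α = 0.1, reject H₀.

z = 3.0755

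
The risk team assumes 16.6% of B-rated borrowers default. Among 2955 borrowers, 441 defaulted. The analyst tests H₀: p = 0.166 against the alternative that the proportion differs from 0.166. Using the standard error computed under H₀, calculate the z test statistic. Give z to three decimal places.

z = -2.449

p̂ = 441/2955 = 0.149239.
SE = √(p₀(1−p₀)/n) = √(0.13844/2955) = 0.006845.
z = (0.149239 − 0.166)/0.006845 = -0.016761/0.006845 = -2.449.
p-value = 2·P(Z > 2.449) ≈ 0.0143.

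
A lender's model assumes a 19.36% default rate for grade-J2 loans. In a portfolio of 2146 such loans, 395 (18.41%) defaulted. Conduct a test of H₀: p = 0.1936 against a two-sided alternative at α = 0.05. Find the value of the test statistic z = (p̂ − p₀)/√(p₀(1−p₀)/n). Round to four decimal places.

z = -1.1181

p̂ = 395/2146 = 0.1840634.
Under H₀, SE = √(0.1936·0.8064/2146) = √(7.27489e-05) = 0.0085293.
z = (0.1840634 − 0.1936)/0.0085293 = -0.0095366/0.0085293 = -1.1181.
p-value = 2·P(Z > 1.118) ≈ 0.2635, so at α = 0.05 we fail to reject H₀.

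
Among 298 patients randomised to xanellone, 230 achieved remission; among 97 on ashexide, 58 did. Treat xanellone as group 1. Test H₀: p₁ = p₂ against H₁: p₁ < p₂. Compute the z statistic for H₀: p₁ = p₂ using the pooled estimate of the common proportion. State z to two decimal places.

p̂₁ = 230/298 = 0.77181, p̂₂ = 58/97 = 0.59794.
Pooled p̂ = (230+58)/(298+97) = 288/395 = 0.72911.
SE = √(0.197507 × 0.013665) = 0.05195.
z = (0.77181 − 0.59794)/0.05195 = 0.17387/0.05195 = 3.35.
p-value = P(Z < 3.347) ≈ 0.9996.

z = 3.35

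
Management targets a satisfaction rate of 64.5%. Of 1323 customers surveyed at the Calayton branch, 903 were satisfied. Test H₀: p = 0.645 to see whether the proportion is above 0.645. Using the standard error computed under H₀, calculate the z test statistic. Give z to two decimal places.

z = 2.85

p̂ = 903/1323 ≈ 0.68254.
Under H₀, SE = √(0.645·0.355/1323) = √(0.000173073) = 0.01316.
z = (0.68254 − 0.645)/0.01316 = 0.03754/0.01316 = 2.85.
p-value = P(Z > 2.853) ≈ 0.0022.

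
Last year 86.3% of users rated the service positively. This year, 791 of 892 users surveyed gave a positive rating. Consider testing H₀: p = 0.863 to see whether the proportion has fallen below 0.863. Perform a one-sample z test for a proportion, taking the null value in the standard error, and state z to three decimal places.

z = 2.065

p̂ = 791/892 = 0.88677.
Under H₀, SE = √(0.863·0.137/892) = √(0.000132546) = 0.01151.
z = (0.88677 − 0.863)/0.01151 = 0.02377/0.01151 = 2.065.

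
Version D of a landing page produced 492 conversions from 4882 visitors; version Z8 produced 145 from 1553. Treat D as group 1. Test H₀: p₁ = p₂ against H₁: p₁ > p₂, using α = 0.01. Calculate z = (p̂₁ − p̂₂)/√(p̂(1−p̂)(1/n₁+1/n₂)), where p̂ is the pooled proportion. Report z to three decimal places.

p̂₁ = 492/4882 ≈ 0.10078, p̂₂ = 145/1553 ≈ 0.09337.
Pooled p̂ = (492+145)/(4882+1553) = 637/6435 = 0.09899.
SE = √(p̂(1−p̂)(1/n₁+1/n₂)) = √(0.09899·0.90101·0.000848749) = √(7.57007e-05) = 0.00870.
z = (0.10078 − 0.09337)/0.00870 = 0.00741/0.00870 = 0.852.
p-value = P(Z > 0.852) ≈ 0.1972; since p > α = 0.01, fail to reject H₀.

z = 0.852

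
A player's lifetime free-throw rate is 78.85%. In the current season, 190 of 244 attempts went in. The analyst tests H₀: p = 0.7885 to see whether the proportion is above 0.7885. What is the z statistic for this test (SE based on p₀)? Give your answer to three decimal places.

z = -0.375

p̂ = 190/244 ≈ 0.77869.
SE = √(p₀(1−p₀)/n) = √(0.16677/244) = 0.02614.
z = (0.77869 − 0.7885)/0.02614 = -0.00981/0.02614 = -0.375.
p-value = P(Z > -0.375) ≈ 0.6463.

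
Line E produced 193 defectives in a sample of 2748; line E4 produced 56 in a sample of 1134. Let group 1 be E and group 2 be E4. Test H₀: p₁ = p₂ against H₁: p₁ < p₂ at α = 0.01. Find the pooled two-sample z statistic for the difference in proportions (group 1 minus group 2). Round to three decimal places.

z = 2.411

p̂₁ = 193/2748 = 0.070233, p̂₂ = 56/1134 = 0.049383.
Pooled p̂ = (193+56)/(2748+1134) = 249/3882 = 0.064142.
SE = √(0.060028 × 0.00124574) = 0.008647.
z = (0.070233 − 0.049383)/0.008647 = 0.020850/0.008647 = 2.411.
p-value = P(Z < 2.411) ≈ 0.9920, so at α = 0.01 we fail to reject H₀.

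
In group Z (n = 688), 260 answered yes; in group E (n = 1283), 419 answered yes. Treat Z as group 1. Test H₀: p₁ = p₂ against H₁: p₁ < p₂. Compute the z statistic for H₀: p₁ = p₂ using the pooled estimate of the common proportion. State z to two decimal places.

p̂₁ = 260/688 = 0.37791, p̂₂ = 419/1283 = 0.32658.
Pooled p̂ = (260+419)/(688+1283) = 679/1971 = 0.34450.
SE = √(0.225818 × 0.00223291) = 0.02246.
z = (0.37791 − 0.32658)/0.02246 = 0.05133/0.02246 = 2.29.
p-value = P(Z < 2.286) ≈ 0.9889.

z = 2.29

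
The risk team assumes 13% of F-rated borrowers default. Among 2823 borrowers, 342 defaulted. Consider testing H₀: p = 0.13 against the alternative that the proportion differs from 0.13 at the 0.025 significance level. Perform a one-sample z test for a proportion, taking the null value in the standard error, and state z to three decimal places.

z = -1.399

p̂ = 342/2823 ≈ 0.1211477.
SE = √(p₀(1−p₀)/n) = √(0.1131/2823) = 0.0063296.
z = (0.1211477 − 0.13)/0.0063296 = -0.0088523/0.0063296 = -1.399.
Two-sided p-value ≈ 2·Φ(−1.399) = 0.1619, so at α = 0.025 we fail to reject H₀.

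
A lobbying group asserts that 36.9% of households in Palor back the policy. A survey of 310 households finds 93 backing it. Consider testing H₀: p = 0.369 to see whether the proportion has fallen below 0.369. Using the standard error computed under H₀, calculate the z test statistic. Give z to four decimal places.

z = -2.5177

p̂ = 93/310 = 0.300000.
Standard error under H₀: √(0.369×0.631/310) = 0.027406.
z = (0.300000 − 0.369)/0.027406 = -0.069000/0.027406 = -2.5177.
p-value = P(Z < -2.518) ≈ 0.0059.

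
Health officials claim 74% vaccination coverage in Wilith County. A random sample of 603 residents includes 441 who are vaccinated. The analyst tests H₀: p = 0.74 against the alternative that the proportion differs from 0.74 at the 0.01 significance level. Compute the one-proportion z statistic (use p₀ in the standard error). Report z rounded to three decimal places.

p̂ = 441/603 = 0.73134.
Standard error under H₀: √(0.74×0.26/603) = 0.01786.
z = (0.73134 − 0.74)/0.01786 = -0.00866/0.01786 = -0.485.
Two-sided p-value ≈ 2·Φ(−0.485) = 0.6279. With α = 0.01, fail to reject H₀.

z = -0.485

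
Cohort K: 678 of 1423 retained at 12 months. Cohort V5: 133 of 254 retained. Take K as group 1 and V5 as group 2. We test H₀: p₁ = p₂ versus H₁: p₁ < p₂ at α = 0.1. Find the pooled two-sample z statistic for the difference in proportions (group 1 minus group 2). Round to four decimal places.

p̂₁ = 678/1423 ≈ 0.4764582, p̂₂ = 133/254 ≈ 0.5236220.
Pooled p̂ = (678+133)/(1423+254) = 811/1677 = 0.4836017.
SE = √(0.249731 × 0.00463975) = 0.0340395.
z = (0.4764582 − 0.5236220)/0.0340395 = -0.0471638/0.0340395 = -1.3856.
p-value = P(Z < -1.386) ≈ 0.0829; since p < α = 0.1, reject H₀.

z = -1.3856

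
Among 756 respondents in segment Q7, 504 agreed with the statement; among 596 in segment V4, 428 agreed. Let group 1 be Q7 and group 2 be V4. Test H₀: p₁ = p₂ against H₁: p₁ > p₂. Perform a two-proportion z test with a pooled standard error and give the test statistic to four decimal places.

p̂₁ = 504/756 = 0.666667, p̂₂ = 428/596 = 0.718121.
Pooled p̂ = (504+428)/(756+596) = 932/1352 = 0.689349.
SE = √(p̂(1−p̂)(1/n₁+1/n₂)) = √(0.689349·0.310651·0.0030006) = √(0.00064257) = 0.025349.
z = (0.666667 − 0.718121)/0.025349 = -0.051454/0.025349 = -2.0298.

z = -2.0298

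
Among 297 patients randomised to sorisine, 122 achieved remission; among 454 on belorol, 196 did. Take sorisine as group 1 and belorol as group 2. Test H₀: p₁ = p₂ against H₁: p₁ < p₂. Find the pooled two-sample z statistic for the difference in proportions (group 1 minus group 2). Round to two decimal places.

z = -0.57

p̂₁ = 122/297 = 0.4108, p̂₂ = 196/454 = 0.4317.
Pooled p̂ = (122+196)/(297+454) = 318/751 = 0.4234.
SE = √(0.244138 × 0.00556965) = 0.0369.
z = (0.4108 − 0.4317)/0.0369 = -0.0209/0.0369 = -0.57.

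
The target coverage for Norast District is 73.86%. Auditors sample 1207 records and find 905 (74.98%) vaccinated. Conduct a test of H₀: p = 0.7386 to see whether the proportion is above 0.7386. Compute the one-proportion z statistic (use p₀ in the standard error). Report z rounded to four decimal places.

z = 0.8850

p̂ = 905/1207 ≈ 0.749793.
Standard error under H₀: √(0.7386×0.2614/1207) = 0.012647.
z = (0.749793 − 0.7386)/0.012647 = 0.011193/0.012647 = 0.8850.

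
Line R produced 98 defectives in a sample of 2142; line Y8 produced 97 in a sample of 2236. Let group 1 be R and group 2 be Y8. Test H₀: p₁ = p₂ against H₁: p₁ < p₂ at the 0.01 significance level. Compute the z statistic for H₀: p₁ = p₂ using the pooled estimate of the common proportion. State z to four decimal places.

z = 0.3801

p̂₁ = 98/2142 ≈ 0.0457516, p̂₂ = 97/2236 ≈ 0.0433810.
Pooled p̂ = (98+97)/(2142+2236) = 195/4378 = 0.0445409.
SE = √(0.042557 × 0.000914081) = 0.0062370.
z = (0.0457516 − 0.0433810)/0.0062370 = 0.0023706/0.0062370 = 0.3801.
p-value = P(Z < 0.380) ≈ 0.6481. With α = 0.01, fail to reject H₀.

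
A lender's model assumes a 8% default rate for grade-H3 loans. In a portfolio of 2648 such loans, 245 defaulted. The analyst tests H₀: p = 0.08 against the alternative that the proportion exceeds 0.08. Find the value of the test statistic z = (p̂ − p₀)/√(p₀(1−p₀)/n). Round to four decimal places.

p̂ = 245/2648 = 0.0925227.
Under H₀, SE = √(0.08·0.92/2648) = √(2.77946e-05) = 0.0052721.
z = (0.0925227 − 0.08)/0.0052721 = 0.0125227/0.0052721 = 2.3753.
p-value = P(Z > 2.375) ≈ 0.0088.

z = 2.3753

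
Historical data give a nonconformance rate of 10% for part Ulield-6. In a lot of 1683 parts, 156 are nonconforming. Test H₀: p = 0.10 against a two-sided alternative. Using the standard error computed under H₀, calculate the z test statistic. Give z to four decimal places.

p̂ = 156/1683 ≈ 0.0926916.
Standard error under H₀: √(0.1×0.9/1683) = 0.0073127.
z = (0.0926916 − 0.1)/0.0073127 = -0.0073084/0.0073127 = -0.9994.

z = -0.9994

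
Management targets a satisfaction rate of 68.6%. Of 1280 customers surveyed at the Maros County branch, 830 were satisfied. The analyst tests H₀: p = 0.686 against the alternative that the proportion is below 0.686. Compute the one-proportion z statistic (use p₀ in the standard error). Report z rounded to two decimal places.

z = -2.90

p̂ = 830/1280 ≈ 0.64844.
Standard error under H₀: √(0.686×0.314/1280) = 0.01297.
z = (0.64844 − 0.686)/0.01297 = -0.03756/0.01297 = -2.90.
p-value = P(Z < -2.896) ≈ 0.0019.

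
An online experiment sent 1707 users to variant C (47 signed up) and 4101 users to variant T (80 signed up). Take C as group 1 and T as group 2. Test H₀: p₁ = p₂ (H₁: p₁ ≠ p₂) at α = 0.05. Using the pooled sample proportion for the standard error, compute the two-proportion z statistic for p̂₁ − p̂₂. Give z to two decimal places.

p̂₁ = 47/1707 = 0.027534, p̂₂ = 80/4101 = 0.019507.
Pooled p̂ = (47+80)/(1707+4101) = 127/5808 = 0.021866.
SE = √(p̂(1−p̂)(1/n₁+1/n₂)) = √(0.021866·0.978134·0.000829666) = √(1.77451e-05) = 0.004212.
z = (0.027534 − 0.019507)/0.004212 = 0.008027/0.004212 = 1.91.
p-value = 2·P(Z > 1.905) ≈ 0.0567, so at α = 0.05 we fail to reject H₀.

z = 1.91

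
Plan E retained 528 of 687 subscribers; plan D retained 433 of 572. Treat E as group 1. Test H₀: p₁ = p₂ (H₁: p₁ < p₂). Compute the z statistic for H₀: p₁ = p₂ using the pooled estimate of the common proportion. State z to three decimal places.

z = 0.481

p̂₁ = 528/687 ≈ 0.76856, p̂₂ = 433/572 ≈ 0.75699.
Pooled p̂ = (528+433)/(687+572) = 961/1259 = 0.76330.
SE = √(0.180671 × 0.00320386) = 0.02406.
z = (0.76856 − 0.75699)/0.02406 = 0.01157/0.02406 = 0.481.
p-value = P(Z < 0.481) ≈ 0.6846.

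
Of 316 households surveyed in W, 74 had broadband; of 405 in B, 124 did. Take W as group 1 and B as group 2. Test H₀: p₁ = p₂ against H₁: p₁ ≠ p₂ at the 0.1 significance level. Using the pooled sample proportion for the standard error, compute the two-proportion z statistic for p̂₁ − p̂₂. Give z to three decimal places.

p̂₁ = 74/316 = 0.23418, p̂₂ = 124/405 = 0.30617.
Pooled p̂ = (74+124)/(316+405) = 198/721 = 0.27462.
SE = √(0.199203 × 0.00563369) = 0.03350.
z = (0.23418 − 0.30617)/0.03350 = -0.07199/0.03350 = -2.149.
p-value = 2·P(Z > 2.149) ≈ 0.0316; since p < α = 0.1, reject H₀.

z = -2.149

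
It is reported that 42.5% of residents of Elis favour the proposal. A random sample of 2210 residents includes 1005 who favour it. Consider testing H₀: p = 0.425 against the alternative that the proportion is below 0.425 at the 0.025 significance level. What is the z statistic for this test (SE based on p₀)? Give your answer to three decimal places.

z = 2.829

p̂ = 1005/2210 ≈ 0.454751.
Standard error under H₀: √(0.425×0.575/2210) = 0.010516.
z = (0.454751 − 0.425)/0.010516 = 0.029751/0.010516 = 2.829.
p-value = P(Z < 2.829) ≈ 0.9977; since p > α = 0.025, fail to reject H₀.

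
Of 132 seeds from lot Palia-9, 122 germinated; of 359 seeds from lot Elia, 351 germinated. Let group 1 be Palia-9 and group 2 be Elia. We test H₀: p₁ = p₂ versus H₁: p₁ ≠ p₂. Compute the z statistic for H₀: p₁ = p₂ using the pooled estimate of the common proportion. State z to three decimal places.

z = -2.795

p̂₁ = 122/132 = 0.924242, p̂₂ = 351/359 = 0.977716.
Pooled p̂ = (122+351)/(132+359) = 473/491 = 0.963340.
SE = √(p̂(1−p̂)(1/n₁+1/n₂)) = √(0.963340·0.036660·0.0103613) = √(0.000365918) = 0.019129.
z = (0.924242 − 0.977716)/0.019129 = -0.053474/0.019129 = -2.795.
Two-sided p-value ≈ 2·Φ(−2.795) = 0.0052.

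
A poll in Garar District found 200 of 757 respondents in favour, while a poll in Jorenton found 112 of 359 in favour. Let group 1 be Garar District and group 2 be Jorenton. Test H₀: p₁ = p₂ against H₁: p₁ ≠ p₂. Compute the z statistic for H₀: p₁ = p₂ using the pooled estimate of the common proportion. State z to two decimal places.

p̂₁ = 200/757 ≈ 0.2642, p̂₂ = 112/359 ≈ 0.3120.
Pooled p̂ = (200+112)/(757+359) = 312/1116 = 0.2796.
SE = √(p̂(1−p̂)(1/n₁+1/n₂)) = √(0.2796·0.7204·0.00410652) = √(0.000827096) = 0.0288.
z = (0.2642 − 0.3120)/0.0288 = -0.0478/0.0288 = -1.66.
Two-sided p-value ≈ 2·Φ(−1.661) = 0.0967.

z = -1.66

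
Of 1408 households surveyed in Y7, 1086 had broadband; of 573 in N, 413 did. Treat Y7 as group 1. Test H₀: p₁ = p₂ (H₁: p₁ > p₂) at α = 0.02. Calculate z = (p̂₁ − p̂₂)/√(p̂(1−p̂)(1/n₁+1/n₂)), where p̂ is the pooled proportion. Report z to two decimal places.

p̂₁ = 1086/1408 ≈ 0.77131, p̂₂ = 413/573 ≈ 0.72077.
Pooled p̂ = (1086+413)/(1408+573) = 1499/1981 = 0.75669.
SE = √(0.184111 × 0.00245543) = 0.02126.
z = (0.77131 − 0.72077)/0.02126 = 0.05054/0.02126 = 2.38.
p-value = P(Z > 2.377) ≈ 0.0087. With α = 0.02, reject H₀.

z = 2.38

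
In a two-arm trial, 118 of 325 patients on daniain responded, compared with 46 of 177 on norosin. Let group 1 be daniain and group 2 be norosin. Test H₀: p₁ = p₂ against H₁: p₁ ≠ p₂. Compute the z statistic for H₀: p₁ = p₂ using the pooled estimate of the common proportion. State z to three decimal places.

z = 2.355

p̂₁ = 118/325 ≈ 0.36308, p̂₂ = 46/177 ≈ 0.25989.
Pooled p̂ = (118+46)/(325+177) = 164/502 = 0.32669.
SE = √(0.219965 × 0.00872664) = 0.04381.
z = (0.36308 − 0.25989)/0.04381 = 0.10319/0.04381 = 2.355.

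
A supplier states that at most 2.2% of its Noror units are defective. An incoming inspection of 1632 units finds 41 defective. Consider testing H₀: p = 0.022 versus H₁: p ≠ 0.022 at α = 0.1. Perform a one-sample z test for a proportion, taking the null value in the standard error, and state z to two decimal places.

z = 0.86

p̂ = 41/1632 = 0.0251.
SE = √(p₀(1−p₀)/n) = √(0.021516/1632) = 0.0036.
z = (0.0251 − 0.022)/0.0036 = 0.0031/0.0036 = 0.86.
Two-sided p-value ≈ 2·Φ(−0.860) = 0.3898; since p > α = 0.1, fail to reject H₀.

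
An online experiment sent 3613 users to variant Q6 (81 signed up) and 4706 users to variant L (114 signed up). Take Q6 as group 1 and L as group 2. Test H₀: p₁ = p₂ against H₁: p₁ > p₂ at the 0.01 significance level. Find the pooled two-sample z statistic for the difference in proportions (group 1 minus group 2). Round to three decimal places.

p̂₁ = 81/3613 ≈ 0.022419, p̂₂ = 114/4706 ≈ 0.024224.
Pooled p̂ = (81+114)/(3613+4706) = 195/8319 = 0.023440.
SE = √(0.0228909 × 0.000489273) = 0.003347.
z = (0.022419 − 0.024224)/0.003347 = -0.001805/0.003347 = -0.539.
p-value = P(Z > -0.539) ≈ 0.7052. With α = 0.01, fail to reject H₀.

z = -0.539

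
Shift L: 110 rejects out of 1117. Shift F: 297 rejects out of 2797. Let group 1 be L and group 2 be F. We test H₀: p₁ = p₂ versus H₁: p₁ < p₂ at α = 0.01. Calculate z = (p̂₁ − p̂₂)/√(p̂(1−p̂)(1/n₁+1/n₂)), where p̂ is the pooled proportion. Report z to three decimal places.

p̂₁ = 110/1117 = 0.098478, p̂₂ = 297/2797 = 0.106185.
Pooled p̂ = (110+297)/(1117+2797) = 407/3914 = 0.103986.
SE = √(p̂(1−p̂)(1/n₁+1/n₂)) = √(0.103986·0.896014·0.00125278) = √(0.000116725) = 0.010804.
z = (0.098478 − 0.106185)/0.010804 = -0.007707/0.010804 = -0.713.
p-value = P(Z < -0.713) ≈ 0.2378; since p > α = 0.01, fail to reject H₀.

z = -0.713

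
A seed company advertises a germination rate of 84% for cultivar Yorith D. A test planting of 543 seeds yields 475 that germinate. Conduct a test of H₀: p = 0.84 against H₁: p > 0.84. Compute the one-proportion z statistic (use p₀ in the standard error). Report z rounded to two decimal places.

z = 2.21

p̂ = 475/543 = 0.87477.
Under H₀, SE = √(0.84·0.16/543) = √(0.000247514) = 0.01573.
z = (0.87477 − 0.84)/0.01573 = 0.03477/0.01573 = 2.21.
p-value = P(Z > 2.210) ≈ 0.0136.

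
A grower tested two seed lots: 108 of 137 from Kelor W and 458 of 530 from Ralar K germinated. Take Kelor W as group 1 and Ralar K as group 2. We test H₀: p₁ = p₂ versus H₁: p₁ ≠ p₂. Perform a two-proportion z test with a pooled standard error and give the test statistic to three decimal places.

p̂₁ = 108/137 = 0.78832, p̂₂ = 458/530 = 0.86415.
Pooled p̂ = (108+458)/(137+530) = 566/667 = 0.84858.
SE = √(p̂(1−p̂)(1/n₁+1/n₂)) = √(0.84858·0.15142·0.00918606) = √(0.00118036) = 0.03436.
z = (0.78832 − 0.86415)/0.03436 = -0.07583/0.03436 = -2.207.
Two-sided p-value ≈ 2·Φ(−2.207) = 0.0273.

z = -2.207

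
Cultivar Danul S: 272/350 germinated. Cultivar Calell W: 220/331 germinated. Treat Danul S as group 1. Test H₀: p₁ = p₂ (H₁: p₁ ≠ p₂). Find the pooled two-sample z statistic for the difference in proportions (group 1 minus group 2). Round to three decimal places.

p̂₁ = 272/350 = 0.77714, p̂₂ = 220/331 = 0.66465.
Pooled p̂ = (272+220)/(350+331) = 492/681 = 0.72247.
SE = √(p̂(1−p̂)(1/n₁+1/n₂)) = √(0.72247·0.27753·0.00587829) = √(0.00117865) = 0.03433.
z = (0.77714 − 0.66465)/0.03433 = 0.11249/0.03433 = 3.277.
p-value = 2·P(Z > 3.277) ≈ 0.0011.

z = 3.277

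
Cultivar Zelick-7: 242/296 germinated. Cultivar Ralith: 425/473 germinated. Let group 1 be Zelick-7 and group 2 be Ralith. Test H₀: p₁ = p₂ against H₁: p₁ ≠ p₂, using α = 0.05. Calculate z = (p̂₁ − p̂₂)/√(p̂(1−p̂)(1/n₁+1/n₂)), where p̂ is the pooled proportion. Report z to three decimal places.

p̂₁ = 242/296 ≈ 0.81757, p̂₂ = 425/473 ≈ 0.89852.
Pooled p̂ = (242+425)/(296+473) = 667/769 = 0.86736.
SE = √(p̂(1−p̂)(1/n₁+1/n₂)) = √(0.86736·0.13264·0.00549254) = √(0.000631898) = 0.02514.
z = (0.81757 − 0.89852)/0.02514 = -0.08095/0.02514 = -3.220.
p-value = 2·P(Z > 3.220) ≈ 0.0013, so at α = 0.05 we reject H₀.

z = -3.220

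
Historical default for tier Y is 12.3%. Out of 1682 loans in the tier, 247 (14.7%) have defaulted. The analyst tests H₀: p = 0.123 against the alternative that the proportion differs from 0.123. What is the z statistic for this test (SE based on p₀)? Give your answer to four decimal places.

z = 2.9780

p̂ = 247/1682 ≈ 0.1468490.
SE = √(p₀(1−p₀)/n) = √(0.10787/1682) = 0.0080083.
z = (0.1468490 − 0.123)/0.0080083 = 0.0238490/0.0080083 = 2.9780.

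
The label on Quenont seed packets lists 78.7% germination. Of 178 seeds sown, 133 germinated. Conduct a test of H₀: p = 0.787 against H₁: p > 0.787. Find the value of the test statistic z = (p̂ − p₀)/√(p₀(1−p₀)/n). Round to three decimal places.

p̂ = 133/178 ≈ 0.74719.
Under H₀, SE = √(0.787·0.213/178) = √(0.000941747) = 0.03069.
z = (0.74719 − 0.787)/0.03069 = -0.03981/0.03069 = -1.297.

z = -1.297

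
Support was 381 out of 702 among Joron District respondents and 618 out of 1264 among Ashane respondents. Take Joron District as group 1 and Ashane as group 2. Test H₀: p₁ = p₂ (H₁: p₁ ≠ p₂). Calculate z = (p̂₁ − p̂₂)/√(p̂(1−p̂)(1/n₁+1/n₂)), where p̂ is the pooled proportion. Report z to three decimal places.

z = 2.287

p̂₁ = 381/702 ≈ 0.54274, p̂₂ = 618/1264 ≈ 0.48892.
Pooled p̂ = (381+618)/(702+1264) = 999/1966 = 0.50814.
SE = √(p̂(1−p̂)(1/n₁+1/n₂)) = √(0.50814·0.49186·0.00221564) = √(0.000553763) = 0.02353.
z = (0.54274 − 0.48892)/0.02353 = 0.05382/0.02353 = 2.287.
p-value = 2·P(Z > 2.287) ≈ 0.0222.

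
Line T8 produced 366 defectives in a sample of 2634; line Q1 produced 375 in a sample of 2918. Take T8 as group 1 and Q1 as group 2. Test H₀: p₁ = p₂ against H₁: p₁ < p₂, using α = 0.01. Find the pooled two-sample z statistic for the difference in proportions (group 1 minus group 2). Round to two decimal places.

z = 1.14

p̂₁ = 366/2634 ≈ 0.13895, p̂₂ = 375/2918 ≈ 0.12851.
Pooled p̂ = (366+375)/(2634+2918) = 741/5552 = 0.13347.
SE = √(0.115652 × 0.000722351) = 0.00914.
z = (0.13895 − 0.12851)/0.00914 = 0.01044/0.00914 = 1.14.
p-value = P(Z < 1.142) ≈ 0.8733. With α = 0.01, fail to reject H₀.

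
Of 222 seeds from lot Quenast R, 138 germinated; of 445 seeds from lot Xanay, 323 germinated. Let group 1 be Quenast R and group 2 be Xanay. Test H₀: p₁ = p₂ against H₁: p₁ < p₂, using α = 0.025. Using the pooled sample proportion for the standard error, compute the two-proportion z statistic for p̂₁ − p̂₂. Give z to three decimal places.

p̂₁ = 138/222 ≈ 0.621622, p̂₂ = 323/445 ≈ 0.725843.
Pooled p̂ = (138+323)/(222+445) = 461/667 = 0.691154.
SE = √(p̂(1−p̂)(1/n₁+1/n₂)) = √(0.691154·0.308846·0.0067517) = √(0.00144122) = 0.037963.
z = (0.621622 − 0.725843)/0.037963 = -0.104221/0.037963 = -2.745.
p-value = P(Z < -2.745) ≈ 0.0030, so at α = 0.025 we reject H₀.

z = -2.745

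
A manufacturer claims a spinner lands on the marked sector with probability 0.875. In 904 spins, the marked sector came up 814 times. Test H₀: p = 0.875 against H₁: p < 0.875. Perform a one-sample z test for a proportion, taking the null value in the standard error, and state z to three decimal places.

z = 2.313

p̂ = 814/904 = 0.90044.
Under H₀, SE = √(0.875·0.125/904) = √(0.00012099) = 0.01100.
z = (0.90044 − 0.875)/0.01100 = 0.02544/0.01100 = 2.313.
p-value = P(Z < 2.313) ≈ 0.9896.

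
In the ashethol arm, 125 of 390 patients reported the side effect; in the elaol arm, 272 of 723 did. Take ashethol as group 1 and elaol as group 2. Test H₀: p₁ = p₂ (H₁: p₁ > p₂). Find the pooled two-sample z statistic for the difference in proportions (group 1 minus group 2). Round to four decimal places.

p̂₁ = 125/390 ≈ 0.3205128, p̂₂ = 272/723 ≈ 0.3762102.
Pooled p̂ = (125+272)/(390+723) = 397/1113 = 0.3566936.
SE = √(0.229463 × 0.00394723) = 0.0300956.
z = (0.3205128 − 0.3762102)/0.0300956 = -0.0556974/0.0300956 = -1.8507.

z = -1.8507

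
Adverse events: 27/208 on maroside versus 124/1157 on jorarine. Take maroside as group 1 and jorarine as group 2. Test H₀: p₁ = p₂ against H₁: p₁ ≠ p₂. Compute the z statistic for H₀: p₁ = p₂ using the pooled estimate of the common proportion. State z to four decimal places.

z = 0.9581

p̂₁ = 27/208 = 0.129808, p̂₂ = 124/1157 = 0.107174.
Pooled p̂ = (27+124)/(208+1157) = 151/1365 = 0.110623.
SE = √(0.0983853 × 0.005672) = 0.023623.
z = (0.129808 − 0.107174)/0.023623 = 0.022634/0.023623 = 0.9581.
Two-sided p-value ≈ 2·Φ(−0.958) = 0.3380.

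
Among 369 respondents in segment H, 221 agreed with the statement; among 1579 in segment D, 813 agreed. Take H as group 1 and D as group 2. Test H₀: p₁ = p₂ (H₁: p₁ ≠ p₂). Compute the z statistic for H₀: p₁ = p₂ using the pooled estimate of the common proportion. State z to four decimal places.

z = 2.9122

p̂₁ = 221/369 ≈ 0.5989160, p̂₂ = 813/1579 ≈ 0.5148828.
Pooled p̂ = (221+813)/(369+1579) = 1034/1948 = 0.5308008.
SE = √(p̂(1−p̂)(1/n₁+1/n₂)) = √(0.5308008·0.4691992·0.00334334) = √(0.000832663) = 0.0288559.
z = (0.5989160 − 0.5148828)/0.0288559 = 0.0840332/0.0288559 = 2.9122.
Two-sided p-value ≈ 2·Φ(−2.912) = 0.0036.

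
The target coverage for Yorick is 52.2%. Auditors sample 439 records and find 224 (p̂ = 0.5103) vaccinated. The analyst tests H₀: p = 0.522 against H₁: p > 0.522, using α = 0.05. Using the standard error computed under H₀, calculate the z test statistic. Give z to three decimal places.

p̂ = 224/439 = 0.51025.
Standard error under H₀: √(0.522×0.478/439) = 0.02384.
z = (0.51025 − 0.522)/0.02384 = -0.01175/0.02384 = -0.493.
p-value = P(Z > -0.493) ≈ 0.6889; since p > α = 0.05, fail to reject H₀.

z = -0.493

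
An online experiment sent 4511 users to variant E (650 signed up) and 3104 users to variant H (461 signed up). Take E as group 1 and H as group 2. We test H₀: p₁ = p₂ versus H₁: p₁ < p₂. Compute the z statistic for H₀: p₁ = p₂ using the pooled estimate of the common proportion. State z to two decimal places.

z = -0.54

p̂₁ = 650/4511 ≈ 0.1441, p̂₂ = 461/3104 ≈ 0.1485.
Pooled p̂ = (650+461)/(4511+3104) = 1111/7615 = 0.1459.
SE = √(0.124611 × 0.000543845) = 0.0082.
z = (0.1441 − 0.1485)/0.0082 = -0.0044/0.0082 = -0.54.
p-value = P(Z < -0.538) ≈ 0.2954.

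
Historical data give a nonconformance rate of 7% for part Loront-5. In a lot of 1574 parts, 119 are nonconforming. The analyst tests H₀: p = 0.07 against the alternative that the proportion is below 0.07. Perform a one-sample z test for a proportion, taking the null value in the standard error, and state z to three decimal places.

p̂ = 119/1574 = 0.07560.
Standard error under H₀: √(0.07×0.93/1574) = 0.00643.
z = (0.07560 − 0.07)/0.00643 = 0.00560/0.00643 = 0.871.
p-value = P(Z < 0.871) ≈ 0.8082.

z = 0.871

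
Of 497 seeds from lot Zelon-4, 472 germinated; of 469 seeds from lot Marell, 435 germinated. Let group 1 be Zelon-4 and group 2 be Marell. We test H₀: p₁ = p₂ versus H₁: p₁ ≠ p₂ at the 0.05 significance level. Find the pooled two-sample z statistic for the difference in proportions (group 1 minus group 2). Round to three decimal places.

z = 1.440

p̂₁ = 472/497 ≈ 0.949698, p̂₂ = 435/469 ≈ 0.927505.
Pooled p̂ = (472+435)/(497+469) = 907/966 = 0.938923.
SE = √(0.0573463 × 0.00414427) = 0.015416.
z = (0.949698 − 0.927505)/0.015416 = 0.022193/0.015416 = 1.440.
Two-sided p-value ≈ 2·Φ(−1.440) = 0.1500; since p > α = 0.05, fail to reject H₀.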